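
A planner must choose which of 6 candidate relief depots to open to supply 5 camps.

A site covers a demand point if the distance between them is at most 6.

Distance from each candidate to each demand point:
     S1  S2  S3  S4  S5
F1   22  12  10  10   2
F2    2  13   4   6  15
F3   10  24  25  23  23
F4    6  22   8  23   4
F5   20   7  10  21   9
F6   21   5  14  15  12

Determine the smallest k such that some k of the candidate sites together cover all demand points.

3

Coverage sets (demand points within 6 of each site):
  F1: {S5}
  F2: {S1, S3, S4}
  F3: {}
  F4: {S1, S5}
  F5: {}
  F6: {S2}
No 2 sites suffice: every size-2 union leaves at least one demand point uncovered.
But {F1, F2, F6} covers everything, so the minimum is 3.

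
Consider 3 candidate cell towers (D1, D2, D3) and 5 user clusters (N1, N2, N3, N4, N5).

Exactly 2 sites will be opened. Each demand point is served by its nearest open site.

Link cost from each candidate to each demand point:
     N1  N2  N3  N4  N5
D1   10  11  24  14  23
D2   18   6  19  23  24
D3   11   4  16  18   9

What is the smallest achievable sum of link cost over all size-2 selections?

Open {D1, D3}.
  N1→D1 10, N2→D3 4, N3→D3 16, N4→D1 14, N5→D3 9  ⇒ total 53.
Compare {D2, D3}: total 58.
Compare {D1, D2}: total 72.

53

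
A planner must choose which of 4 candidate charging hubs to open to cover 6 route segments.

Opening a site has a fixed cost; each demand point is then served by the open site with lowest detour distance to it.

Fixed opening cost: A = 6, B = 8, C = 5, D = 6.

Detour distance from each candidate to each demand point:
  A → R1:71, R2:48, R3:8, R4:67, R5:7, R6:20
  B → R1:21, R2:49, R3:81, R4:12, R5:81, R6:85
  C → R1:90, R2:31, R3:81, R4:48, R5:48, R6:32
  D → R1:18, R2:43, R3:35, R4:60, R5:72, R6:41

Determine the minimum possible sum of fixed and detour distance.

Open {A, B, C}: assign each demand point to its cheapest open site.
  R1→B 21, R2→C 31, R3→A 8, R4→B 12, R5→A 7, R6→A 20
  detour distance 99, fixed 19 → total 118.
Compare {A, B, C, D}: detour distance 96 + fixed 25 = 121.
Compare {A, B, D}: detour distance 108 + fixed 20 = 128.
Compare {A, B}: detour distance 116 + fixed 14 = 130.
All other subsets cost ≥ 121. Minimum total cost: 118.

118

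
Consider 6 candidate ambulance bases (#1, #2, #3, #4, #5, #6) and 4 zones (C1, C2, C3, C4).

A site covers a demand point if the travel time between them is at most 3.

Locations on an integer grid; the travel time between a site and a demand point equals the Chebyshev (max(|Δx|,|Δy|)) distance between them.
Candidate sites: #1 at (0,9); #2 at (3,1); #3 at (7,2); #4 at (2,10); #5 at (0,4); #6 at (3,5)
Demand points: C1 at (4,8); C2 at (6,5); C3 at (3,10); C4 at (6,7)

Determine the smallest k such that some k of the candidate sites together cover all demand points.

Coverage sets (demand points within 3 of each site):
  #1: {C3}
  #2: {}
  #3: {C2}
  #4: {C1, C3}
  #5: {}
  #6: {C1, C2, C4}
No single site covers all 4 demand points.
But {#1, #6} covers everything, so the minimum is 2.

2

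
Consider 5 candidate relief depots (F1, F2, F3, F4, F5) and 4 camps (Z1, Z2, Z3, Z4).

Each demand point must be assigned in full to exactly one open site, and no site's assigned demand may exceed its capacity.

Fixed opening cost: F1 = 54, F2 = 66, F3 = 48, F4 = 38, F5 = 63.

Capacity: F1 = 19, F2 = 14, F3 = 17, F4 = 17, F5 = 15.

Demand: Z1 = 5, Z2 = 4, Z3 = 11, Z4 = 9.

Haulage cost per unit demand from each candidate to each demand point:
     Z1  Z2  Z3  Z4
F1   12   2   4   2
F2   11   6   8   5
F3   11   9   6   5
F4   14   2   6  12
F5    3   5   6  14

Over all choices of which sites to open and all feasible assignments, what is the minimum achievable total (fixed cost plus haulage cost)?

Open {F1, F4}; cheapest assignment that respects the capacities:
  F1 (cap 19, load 18): Z1, Z2, Z4 — cost 5×12 + 4×2 + 9×2 = 86
  F4 (cap 17, load 11): Z3 — cost 11×6 = 66
  Shipping 152, fixed 92 → total 244.
  Any other capacity-feasible assignment to {F1, F4} ships for at least 152.
Compare {F1, F3}: its best feasible assignment gives total 249.
Compare {F3, F4}: its best feasible assignment gives total 260.
Every other set of open sites that can feasibly serve all demand totals ≥ 249 even under its best assignment. Minimum: 244.

244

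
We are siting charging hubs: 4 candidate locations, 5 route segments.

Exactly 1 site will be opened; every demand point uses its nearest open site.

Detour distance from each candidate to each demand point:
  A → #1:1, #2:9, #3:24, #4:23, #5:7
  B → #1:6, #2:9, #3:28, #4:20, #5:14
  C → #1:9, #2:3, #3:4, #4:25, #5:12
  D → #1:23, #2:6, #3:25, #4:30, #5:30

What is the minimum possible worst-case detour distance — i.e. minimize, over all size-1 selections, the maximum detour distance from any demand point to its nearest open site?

24

Open {A}.
  Farthest demand point is #3 at detour distance 24 (to A); all others are ≤ 24.
With {C} the worst case is 25.
With {B} the worst case is 28.
No size-1 selection achieves below 24.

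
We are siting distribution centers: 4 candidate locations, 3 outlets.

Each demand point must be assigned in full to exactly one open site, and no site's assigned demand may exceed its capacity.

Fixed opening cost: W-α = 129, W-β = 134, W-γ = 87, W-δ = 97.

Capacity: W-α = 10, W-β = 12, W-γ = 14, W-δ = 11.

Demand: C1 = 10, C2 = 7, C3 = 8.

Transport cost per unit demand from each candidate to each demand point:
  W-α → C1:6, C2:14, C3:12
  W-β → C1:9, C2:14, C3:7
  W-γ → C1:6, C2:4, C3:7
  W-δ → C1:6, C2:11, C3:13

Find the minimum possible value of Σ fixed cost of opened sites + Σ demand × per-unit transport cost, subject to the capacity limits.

462

Open {W-β, W-γ, W-δ}; cheapest assignment that respects the capacities:
  W-β (cap 12, load 8): C3 — cost 8×7 = 56
  W-γ (cap 14, load 7): C2 — cost 7×4 = 28
  W-δ (cap 11, load 10): C1 — cost 10×6 = 60
  Shipping 144, fixed 318 → total 462.
  Any other capacity-feasible assignment to {W-β, W-γ, W-δ} ships for at least 144.
Compare {W-α, W-β, W-γ}: its best feasible assignment gives total 494.
Compare {W-α, W-γ, W-δ}: its best feasible assignment gives total 497.
Every other set of open sites that can feasibly serve all demand totals ≥ 494 even under its best assignment. Minimum: 462.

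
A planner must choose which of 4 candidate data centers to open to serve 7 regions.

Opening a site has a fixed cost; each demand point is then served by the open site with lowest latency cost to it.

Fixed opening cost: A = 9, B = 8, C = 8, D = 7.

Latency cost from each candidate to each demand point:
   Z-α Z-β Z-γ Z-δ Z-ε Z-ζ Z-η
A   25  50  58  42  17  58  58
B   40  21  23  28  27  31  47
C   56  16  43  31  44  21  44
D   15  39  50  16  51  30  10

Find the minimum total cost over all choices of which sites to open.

Open {A, B, C, D}: assign each demand point to its cheapest open site.
  Z-α→D 15, Z-β→C 16, Z-γ→B 23, Z-δ→D 16, Z-ε→A 17, Z-ζ→C 21, Z-η→D 10
  latency cost 118, fixed 32 → total 150.
Compare {B, C, D}: latency cost 128 + fixed 23 = 151.
Compare {A, B, D}: latency cost 132 + fixed 24 = 156.
Compare {B, D}: latency cost 142 + fixed 15 = 157.
All other subsets cost ≥ 151. Minimum total cost: 150.

150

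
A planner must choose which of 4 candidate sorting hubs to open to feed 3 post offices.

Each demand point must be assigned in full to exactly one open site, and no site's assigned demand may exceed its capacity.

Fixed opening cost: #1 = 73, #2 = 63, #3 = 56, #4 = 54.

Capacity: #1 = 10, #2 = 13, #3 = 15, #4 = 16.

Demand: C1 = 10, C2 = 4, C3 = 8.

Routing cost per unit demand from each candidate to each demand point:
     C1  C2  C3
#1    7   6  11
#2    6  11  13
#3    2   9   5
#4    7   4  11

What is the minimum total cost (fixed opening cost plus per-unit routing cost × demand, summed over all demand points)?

234

Open {#3, #4}; cheapest assignment that respects the capacities:
  #3 (cap 15, load 10): C1 — cost 10×2 = 20
  #4 (cap 16, load 12): C2, C3 — cost 4×4 + 8×11 = 104
  Shipping 124, fixed 110 → total 234.
  Any other capacity-feasible assignment to {#3, #4} ships for at least 124.
Compare {#2, #3}: its best feasible assignment gives total 255.
Compare {#1, #3}: its best feasible assignment gives total 273.
Every other set of open sites that can feasibly serve all demand totals ≥ 255 even under its best assignment. Minimum: 234.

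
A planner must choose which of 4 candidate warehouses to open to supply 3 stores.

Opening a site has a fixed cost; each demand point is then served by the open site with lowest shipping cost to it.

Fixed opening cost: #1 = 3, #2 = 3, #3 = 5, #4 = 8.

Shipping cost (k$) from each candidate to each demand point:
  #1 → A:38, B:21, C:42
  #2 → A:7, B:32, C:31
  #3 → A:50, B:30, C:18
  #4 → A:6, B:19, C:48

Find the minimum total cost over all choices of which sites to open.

Open {#3, #4}: assign each demand point to its cheapest open site.
  A→#4 6, B→#4 19, C→#3 18
  shipping cost 43, fixed 13 → total 56.
Compare {#1, #2, #3}: shipping cost 46 + fixed 11 = 57.
Compare {#1, #3, #4}: shipping cost 43 + fixed 16 = 59.
Compare {#2, #3, #4}: shipping cost 43 + fixed 16 = 59.
All other subsets cost ≥ 57. Minimum total cost: 56.

56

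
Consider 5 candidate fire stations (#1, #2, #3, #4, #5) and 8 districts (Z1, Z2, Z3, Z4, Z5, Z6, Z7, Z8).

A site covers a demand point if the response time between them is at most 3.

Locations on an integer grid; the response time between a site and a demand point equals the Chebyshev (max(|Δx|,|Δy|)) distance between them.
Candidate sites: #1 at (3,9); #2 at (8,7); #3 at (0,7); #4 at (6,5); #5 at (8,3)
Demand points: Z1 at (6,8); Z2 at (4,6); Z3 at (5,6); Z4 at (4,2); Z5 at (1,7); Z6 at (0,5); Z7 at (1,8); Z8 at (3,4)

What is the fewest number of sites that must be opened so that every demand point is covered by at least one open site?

Coverage sets (demand points within 3 of each site):
  #1: {Z1, Z2, Z3, Z5, Z7}
  #2: {Z1, Z3}
  #3: {Z5, Z6, Z7, Z8}
  #4: {Z1, Z2, Z3, Z4, Z8}
  #5: {Z3}
No single site covers all 8 demand points.
But {#3, #4} covers everything, so the minimum is 2.

2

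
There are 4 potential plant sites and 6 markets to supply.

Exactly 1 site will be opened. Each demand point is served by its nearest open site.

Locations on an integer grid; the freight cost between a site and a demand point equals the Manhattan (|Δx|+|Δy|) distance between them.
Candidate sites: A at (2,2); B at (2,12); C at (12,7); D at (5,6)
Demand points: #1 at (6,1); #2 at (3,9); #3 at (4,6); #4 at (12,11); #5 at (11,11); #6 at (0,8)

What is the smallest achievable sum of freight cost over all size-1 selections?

42

Open {D}.
  #1→D 6, #2→D 5, #3→D 1, #4→D 12, #5→D 11, #6→D 7  ⇒ total 42.
Compare {B}: total 54.
Compare {C}: total 54.
No size-1 selection does better; minimum is 42.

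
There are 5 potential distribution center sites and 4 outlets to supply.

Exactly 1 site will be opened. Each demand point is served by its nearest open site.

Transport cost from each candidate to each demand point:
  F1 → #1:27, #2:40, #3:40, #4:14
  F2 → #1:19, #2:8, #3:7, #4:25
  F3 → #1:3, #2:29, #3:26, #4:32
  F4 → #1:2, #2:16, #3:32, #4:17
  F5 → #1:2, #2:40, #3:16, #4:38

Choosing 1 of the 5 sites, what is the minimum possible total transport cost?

Open {F2}.
  #1→F2 19, #2→F2 8, #3→F2 7, #4→F2 25  ⇒ total 59.
Compare {F4}: total 67.
Compare {F3}: total 90.
No size-1 selection does better; minimum is 59.

59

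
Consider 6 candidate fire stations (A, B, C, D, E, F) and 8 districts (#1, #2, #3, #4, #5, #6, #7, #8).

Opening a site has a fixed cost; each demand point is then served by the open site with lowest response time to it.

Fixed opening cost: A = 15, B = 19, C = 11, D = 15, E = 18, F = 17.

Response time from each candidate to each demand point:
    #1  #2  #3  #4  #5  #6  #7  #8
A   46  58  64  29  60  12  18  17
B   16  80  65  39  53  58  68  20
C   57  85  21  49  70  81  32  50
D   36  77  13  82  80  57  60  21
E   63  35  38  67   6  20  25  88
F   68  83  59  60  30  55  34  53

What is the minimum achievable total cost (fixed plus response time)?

213

Open {A, B, D, E}: assign each demand point to its cheapest open site.
  #1→B 16, #2→E 35, #3→D 13, #4→A 29, #5→E 6, #6→A 12, #7→A 18, #8→A 17
  response time 146, fixed 67 → total 213.
Compare {A, D, E}: response time 166 + fixed 48 = 214.
Compare {A, B, C, E}: response time 154 + fixed 63 = 217.
Compare {A, B, E}: response time 171 + fixed 52 = 223.
All other subsets cost ≥ 214. Minimum total cost: 213.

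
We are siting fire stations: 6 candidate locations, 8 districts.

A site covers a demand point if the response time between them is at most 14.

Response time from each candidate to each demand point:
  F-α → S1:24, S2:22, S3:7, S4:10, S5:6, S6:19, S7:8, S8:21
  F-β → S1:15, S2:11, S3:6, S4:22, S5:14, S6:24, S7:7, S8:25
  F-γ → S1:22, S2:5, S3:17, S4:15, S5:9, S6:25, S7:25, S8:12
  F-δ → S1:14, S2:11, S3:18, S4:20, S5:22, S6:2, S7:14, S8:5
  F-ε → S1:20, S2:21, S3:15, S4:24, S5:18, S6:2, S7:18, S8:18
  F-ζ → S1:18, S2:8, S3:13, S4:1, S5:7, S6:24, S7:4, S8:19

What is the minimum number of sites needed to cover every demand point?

Coverage sets (demand points within 14 of each site):
  F-α: {S3, S4, S5, S7}
  F-β: {S2, S3, S5, S7}
  F-γ: {S2, S5, S8}
  F-δ: {S1, S2, S6, S7, S8}
  F-ε: {S6}
  F-ζ: {S2, S3, S4, S5, S7}
No single site covers all 8 demand points.
But {F-α, F-δ} covers everything, so the minimum is 2.

2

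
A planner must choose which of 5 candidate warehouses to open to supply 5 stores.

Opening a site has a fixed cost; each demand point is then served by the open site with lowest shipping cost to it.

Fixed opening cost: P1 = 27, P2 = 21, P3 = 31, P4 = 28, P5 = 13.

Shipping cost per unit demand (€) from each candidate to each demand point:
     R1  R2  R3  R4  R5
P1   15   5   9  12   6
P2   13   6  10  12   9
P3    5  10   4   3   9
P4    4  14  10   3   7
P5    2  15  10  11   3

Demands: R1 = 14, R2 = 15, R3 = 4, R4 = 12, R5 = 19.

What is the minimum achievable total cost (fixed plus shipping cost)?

Open {P1, P3, P5}: assign each demand point to its cheapest open site.
  R1→P5 14×2=28, R2→P1 15×5=75, R3→P3 4×4=16, R4→P3 12×3=36, R5→P5 19×3=57
  shipping cost 212, fixed 71 → total 283.
Compare {P2, P3, P5}: shipping cost 227 + fixed 65 = 292.
Compare {P1, P4, P5}: shipping cost 232 + fixed 68 = 300.
Compare {P1, P2, P3, P5}: shipping cost 212 + fixed 92 = 304.
All other subsets cost ≥ 292. Minimum total cost: 283.

283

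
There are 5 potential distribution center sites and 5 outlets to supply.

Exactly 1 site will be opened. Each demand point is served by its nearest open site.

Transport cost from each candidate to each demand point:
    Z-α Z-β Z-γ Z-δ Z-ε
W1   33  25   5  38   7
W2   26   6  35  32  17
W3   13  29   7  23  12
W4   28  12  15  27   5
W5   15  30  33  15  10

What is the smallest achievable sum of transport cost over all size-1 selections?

84

Open {W3}.
  Z-α→W3 13, Z-β→W3 29, Z-γ→W3 7, Z-δ→W3 23, Z-ε→W3 12  ⇒ total 84.
Compare {W4}: total 87.
Compare {W5}: total 103.
No size-1 selection does better; minimum is 84.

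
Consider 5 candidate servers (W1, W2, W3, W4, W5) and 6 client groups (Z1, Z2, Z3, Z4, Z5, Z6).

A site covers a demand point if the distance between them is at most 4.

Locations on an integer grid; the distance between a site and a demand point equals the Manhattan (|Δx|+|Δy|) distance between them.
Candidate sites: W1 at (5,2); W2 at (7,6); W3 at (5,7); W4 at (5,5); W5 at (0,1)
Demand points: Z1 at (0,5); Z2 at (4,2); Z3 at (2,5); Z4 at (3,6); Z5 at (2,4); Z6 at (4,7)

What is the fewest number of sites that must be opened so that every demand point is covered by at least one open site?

2

Coverage sets (demand points within 4 of each site):
  W1: {Z2}
  W2: {Z4, Z6}
  W3: {Z4, Z6}
  W4: {Z2, Z3, Z4, Z5, Z6}
  W5: {Z1}
No single site covers all 6 demand points.
But {W4, W5} covers everything, so the minimum is 2.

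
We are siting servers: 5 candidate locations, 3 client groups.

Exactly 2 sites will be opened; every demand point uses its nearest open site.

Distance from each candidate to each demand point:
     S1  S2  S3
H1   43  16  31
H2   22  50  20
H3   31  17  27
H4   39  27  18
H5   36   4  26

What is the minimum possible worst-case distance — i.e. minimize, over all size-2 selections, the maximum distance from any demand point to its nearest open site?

22

Open {H1, H2}.
  Farthest demand point is S1 at distance 22 (to H2); all others are ≤ 22.
With {H2, H3} the worst case is 22.
With {H2, H5} the worst case is 22.
No size-2 selection achieves below 22.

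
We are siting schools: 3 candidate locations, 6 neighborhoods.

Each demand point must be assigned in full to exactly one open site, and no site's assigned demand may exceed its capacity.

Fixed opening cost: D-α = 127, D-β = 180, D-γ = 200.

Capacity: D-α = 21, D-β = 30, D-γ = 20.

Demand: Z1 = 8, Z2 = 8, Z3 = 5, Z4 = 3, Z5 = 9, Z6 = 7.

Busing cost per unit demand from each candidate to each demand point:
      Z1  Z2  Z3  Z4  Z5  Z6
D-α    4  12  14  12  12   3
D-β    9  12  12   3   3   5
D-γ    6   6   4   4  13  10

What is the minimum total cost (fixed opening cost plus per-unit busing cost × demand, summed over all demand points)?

552

Open {D-α, D-β}; cheapest assignment that respects the capacities:
  D-α (cap 21, load 15): Z1, Z6 — cost 8×4 + 7×3 = 53
  D-β (cap 30, load 25): Z2, Z3, Z4, Z5 — cost 8×12 + 5×12 + 3×3 + 9×3 = 192
  Shipping 245, fixed 307 → total 552.
  Any other capacity-feasible assignment to {D-α, D-β} ships for at least 245.
Compare {D-β, D-γ}: its best feasible assignment gives total 591.
Compare {D-α, D-γ}: its best feasible assignment gives total 627.
Every other set of open sites that can feasibly serve all demand totals ≥ 591 even under its best assignment. Minimum: 552.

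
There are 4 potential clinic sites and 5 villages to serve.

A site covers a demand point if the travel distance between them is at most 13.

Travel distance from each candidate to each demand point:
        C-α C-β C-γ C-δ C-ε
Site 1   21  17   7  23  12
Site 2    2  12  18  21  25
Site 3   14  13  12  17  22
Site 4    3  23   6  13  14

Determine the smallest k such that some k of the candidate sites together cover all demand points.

3

Coverage sets (demand points within 13 of each site):
  Site 1: {C-γ, C-ε}
  Site 2: {C-α, C-β}
  Site 3: {C-β, C-γ}
  Site 4: {C-α, C-γ, C-δ}
No 2 sites suffice: every size-2 union leaves at least one demand point uncovered.
But {Site 1, Site 2, Site 4} covers everything, so the minimum is 3.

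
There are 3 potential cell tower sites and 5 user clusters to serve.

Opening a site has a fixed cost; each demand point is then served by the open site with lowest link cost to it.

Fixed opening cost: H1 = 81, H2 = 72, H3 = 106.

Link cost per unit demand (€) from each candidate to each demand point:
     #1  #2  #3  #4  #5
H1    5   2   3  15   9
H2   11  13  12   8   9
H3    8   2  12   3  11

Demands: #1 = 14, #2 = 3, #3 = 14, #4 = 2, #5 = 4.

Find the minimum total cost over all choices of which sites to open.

Open {H1}: assign each demand point to its cheapest open site.
  #1→H1 14×5=70, #2→H1 3×2=6, #3→H1 14×3=42, #4→H1 2×15=30, #5→H1 4×9=36
  link cost 184, fixed 81 → total 265.
Compare {H1, H2}: link cost 170 + fixed 153 = 323.
Compare {H1, H3}: link cost 160 + fixed 187 = 347.
Compare {H1, H2, H3}: link cost 160 + fixed 259 = 419.
All other subsets cost ≥ 323. Minimum total cost: 265.

265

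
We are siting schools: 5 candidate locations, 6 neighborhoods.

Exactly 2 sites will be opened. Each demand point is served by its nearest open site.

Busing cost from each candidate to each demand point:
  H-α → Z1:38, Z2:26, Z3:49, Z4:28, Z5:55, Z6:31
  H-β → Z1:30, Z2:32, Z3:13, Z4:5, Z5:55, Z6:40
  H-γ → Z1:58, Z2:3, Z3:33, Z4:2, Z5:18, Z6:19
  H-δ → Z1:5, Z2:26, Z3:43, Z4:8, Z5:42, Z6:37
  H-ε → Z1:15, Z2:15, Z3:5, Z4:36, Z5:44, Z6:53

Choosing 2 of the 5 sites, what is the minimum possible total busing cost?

Open {H-γ, H-ε}.
  Z1→H-ε 15, Z2→H-γ 3, Z3→H-ε 5, Z4→H-γ 2, Z5→H-γ 18, Z6→H-γ 19  ⇒ total 62.
Compare {H-γ, H-δ}: total 80.
Compare {H-β, H-γ}: total 85.
No size-2 selection does better; minimum is 62.

62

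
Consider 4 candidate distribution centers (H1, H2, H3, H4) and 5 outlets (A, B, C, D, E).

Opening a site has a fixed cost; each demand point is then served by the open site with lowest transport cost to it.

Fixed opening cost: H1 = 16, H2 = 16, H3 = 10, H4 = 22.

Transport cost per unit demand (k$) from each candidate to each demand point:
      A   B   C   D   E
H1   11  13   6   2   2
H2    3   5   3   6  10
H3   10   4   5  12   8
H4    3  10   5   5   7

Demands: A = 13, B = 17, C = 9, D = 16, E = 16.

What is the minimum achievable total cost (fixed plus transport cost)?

Open {H1, H2, H3}: assign each demand point to its cheapest open site.
  A→H2 13×3=39, B→H3 17×4=68, C→H2 9×3=27, D→H1 16×2=32, E→H1 16×2=32
  transport cost 198, fixed 42 → total 240.
Compare {H1, H2}: transport cost 215 + fixed 32 = 247.
Compare {H1, H2, H3, H4}: transport cost 198 + fixed 64 = 262.
Compare {H1, H3, H4}: transport cost 216 + fixed 48 = 264.
All other subsets cost ≥ 247. Minimum total cost: 240.

240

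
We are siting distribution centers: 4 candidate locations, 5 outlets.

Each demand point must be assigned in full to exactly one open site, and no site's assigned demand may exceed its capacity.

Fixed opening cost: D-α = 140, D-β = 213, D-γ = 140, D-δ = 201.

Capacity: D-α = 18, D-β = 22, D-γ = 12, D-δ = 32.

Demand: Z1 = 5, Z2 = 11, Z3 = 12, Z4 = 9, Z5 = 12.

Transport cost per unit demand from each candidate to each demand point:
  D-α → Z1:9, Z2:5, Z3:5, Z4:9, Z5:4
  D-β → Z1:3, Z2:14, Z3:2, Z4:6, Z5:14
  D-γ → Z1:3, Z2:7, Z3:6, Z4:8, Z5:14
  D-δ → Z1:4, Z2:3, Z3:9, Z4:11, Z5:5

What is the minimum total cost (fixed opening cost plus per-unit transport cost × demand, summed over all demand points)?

Open {D-β, D-δ}; cheapest assignment that respects the capacities:
  D-β (cap 22, load 21): Z3, Z4 — cost 12×2 + 9×6 = 78
  D-δ (cap 32, load 28): Z1, Z2, Z5 — cost 5×4 + 11×3 + 12×5 = 113
  Shipping 191, fixed 414 → total 605.
  Any other capacity-feasible assignment to {D-β, D-δ} ships for at least 191.
Compare {D-α, D-δ}: its best feasible assignment gives total 638.
Compare {D-α, D-γ, D-δ}: its best feasible assignment gives total 726.
Every other set of open sites that can feasibly serve all demand totals ≥ 638 even under its best assignment. Minimum: 605.

605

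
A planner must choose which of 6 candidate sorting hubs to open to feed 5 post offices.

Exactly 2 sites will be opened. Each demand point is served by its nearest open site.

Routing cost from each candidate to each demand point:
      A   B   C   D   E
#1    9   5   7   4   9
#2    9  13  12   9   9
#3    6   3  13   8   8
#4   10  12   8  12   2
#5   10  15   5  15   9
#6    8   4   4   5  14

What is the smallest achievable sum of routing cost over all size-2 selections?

23

Open {#4, #6}.
  A→#6 8, B→#6 4, C→#6 4, D→#6 5, E→#4 2  ⇒ total 23.
Compare {#3, #6}: total 26.
Compare {#1, #4}: total 27.
No size-2 selection does better; minimum is 23.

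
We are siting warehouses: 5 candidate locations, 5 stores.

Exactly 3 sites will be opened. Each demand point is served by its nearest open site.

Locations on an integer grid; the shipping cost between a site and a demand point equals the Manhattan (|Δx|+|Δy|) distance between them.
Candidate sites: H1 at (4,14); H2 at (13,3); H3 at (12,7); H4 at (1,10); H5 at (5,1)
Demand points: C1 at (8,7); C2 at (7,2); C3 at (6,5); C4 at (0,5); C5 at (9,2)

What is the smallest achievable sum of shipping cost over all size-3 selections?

23

Open {H3, H4, H5}.
  C1→H3 4, C2→H5 3, C3→H5 5, C4→H4 6, C5→H5 5  ⇒ total 23.
Compare {H1, H3, H5}: total 26.
Compare {H2, H3, H5}: total 26.
No size-3 selection does better; minimum is 23.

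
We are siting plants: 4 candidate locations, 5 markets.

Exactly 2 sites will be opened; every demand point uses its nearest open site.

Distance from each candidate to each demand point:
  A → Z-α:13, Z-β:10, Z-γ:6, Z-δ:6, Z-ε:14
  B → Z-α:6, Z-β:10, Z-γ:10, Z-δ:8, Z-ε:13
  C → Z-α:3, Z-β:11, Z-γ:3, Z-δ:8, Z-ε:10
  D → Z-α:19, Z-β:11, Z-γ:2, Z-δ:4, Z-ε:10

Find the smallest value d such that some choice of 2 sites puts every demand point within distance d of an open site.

10

Open {A, C}.
  Farthest demand point is Z-β at distance 10 (to A); all others are ≤ 10.
With {B, C} the worst case is 10.
With {B, D} the worst case is 10.
No size-2 selection achieves below 10.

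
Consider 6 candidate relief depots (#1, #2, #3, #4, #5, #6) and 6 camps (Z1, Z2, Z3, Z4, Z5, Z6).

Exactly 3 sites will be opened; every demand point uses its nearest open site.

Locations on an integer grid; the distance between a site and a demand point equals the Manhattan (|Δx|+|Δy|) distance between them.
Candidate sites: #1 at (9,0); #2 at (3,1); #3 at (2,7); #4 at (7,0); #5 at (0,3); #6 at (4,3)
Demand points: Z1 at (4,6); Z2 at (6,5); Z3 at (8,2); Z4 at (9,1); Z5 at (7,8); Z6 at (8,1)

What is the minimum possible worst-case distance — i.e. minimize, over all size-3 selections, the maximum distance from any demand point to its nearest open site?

Open {#1, #2, #3}.
  Farthest demand point is Z2 at distance 6 (to #3); all others are ≤ 6.
With {#1, #3, #4} the worst case is 6.
With {#1, #3, #5} the worst case is 6.
No size-3 selection achieves below 6.

6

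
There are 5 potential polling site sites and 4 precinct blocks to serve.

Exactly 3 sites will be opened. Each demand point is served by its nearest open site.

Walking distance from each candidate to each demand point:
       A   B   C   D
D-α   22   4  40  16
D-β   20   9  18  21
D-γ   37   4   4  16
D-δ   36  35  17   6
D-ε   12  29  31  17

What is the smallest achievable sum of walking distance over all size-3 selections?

Open {D-γ, D-δ, D-ε}.
  A→D-ε 12, B→D-γ 4, C→D-γ 4, D→D-δ 6  ⇒ total 26.
Compare {D-β, D-γ, D-δ}: total 34.
Compare {D-α, D-γ, D-δ}: total 36.
No size-3 selection does better; minimum is 26.

26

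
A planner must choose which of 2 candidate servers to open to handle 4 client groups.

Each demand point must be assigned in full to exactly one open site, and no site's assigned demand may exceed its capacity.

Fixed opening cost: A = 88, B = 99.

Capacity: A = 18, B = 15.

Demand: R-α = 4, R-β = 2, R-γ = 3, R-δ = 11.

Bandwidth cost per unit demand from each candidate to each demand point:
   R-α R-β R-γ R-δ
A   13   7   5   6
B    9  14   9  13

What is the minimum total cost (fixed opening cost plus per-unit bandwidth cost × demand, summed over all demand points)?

Open {A, B}; cheapest assignment that respects the capacities:
  A (cap 18, load 16): R-β, R-γ, R-δ — cost 2×7 + 3×5 + 11×6 = 95
  B (cap 15, load 4): R-α — cost 4×9 = 36
  Shipping 131, fixed 187 → total 318.
  Any other capacity-feasible assignment to {A, B} ships for at least 131.
Total demand is 20 and no other set of sites has combined capacity ≥ 20, so {A, B} is the only feasible choice of open sites. Minimum: 318.

318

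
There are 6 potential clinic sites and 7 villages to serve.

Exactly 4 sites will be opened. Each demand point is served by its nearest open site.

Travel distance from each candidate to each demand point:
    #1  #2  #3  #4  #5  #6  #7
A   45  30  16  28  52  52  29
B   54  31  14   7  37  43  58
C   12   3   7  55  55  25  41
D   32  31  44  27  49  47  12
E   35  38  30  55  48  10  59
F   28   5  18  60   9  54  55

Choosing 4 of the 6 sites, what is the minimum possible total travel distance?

Open {B, C, D, F}.
  #1→C 12, #2→C 3, #3→C 7, #4→B 7, #5→F 9, #6→C 25, #7→D 12  ⇒ total 75.
Compare {C, D, E, F}: total 80.
Compare {B, D, E, F}: total 85.
No size-4 selection does better; minimum is 75.

75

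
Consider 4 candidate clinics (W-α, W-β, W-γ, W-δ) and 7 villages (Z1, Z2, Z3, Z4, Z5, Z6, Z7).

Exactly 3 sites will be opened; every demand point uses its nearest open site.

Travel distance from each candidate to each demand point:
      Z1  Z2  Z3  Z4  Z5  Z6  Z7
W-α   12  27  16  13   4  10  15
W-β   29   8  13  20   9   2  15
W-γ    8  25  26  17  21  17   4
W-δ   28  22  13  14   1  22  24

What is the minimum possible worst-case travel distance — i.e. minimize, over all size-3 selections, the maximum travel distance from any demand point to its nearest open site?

Open {W-α, W-β, W-γ}.
  Farthest demand point is Z3 at travel distance 13 (to W-β); all others are ≤ 13.
With {W-β, W-γ, W-δ} the worst case is 14.
With {W-α, W-β, W-δ} the worst case is 15.
No size-3 selection achieves below 13.

13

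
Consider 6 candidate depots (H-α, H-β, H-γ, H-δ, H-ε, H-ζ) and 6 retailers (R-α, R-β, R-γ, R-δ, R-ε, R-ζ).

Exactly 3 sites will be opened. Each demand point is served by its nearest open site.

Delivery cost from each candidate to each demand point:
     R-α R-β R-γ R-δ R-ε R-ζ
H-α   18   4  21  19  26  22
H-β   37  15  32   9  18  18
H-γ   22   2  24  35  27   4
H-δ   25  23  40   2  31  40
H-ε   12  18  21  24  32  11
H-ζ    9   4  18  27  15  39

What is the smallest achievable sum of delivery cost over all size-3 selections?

Open {H-γ, H-δ, H-ζ}.
  R-α→H-ζ 9, R-β→H-γ 2, R-γ→H-ζ 18, R-δ→H-δ 2, R-ε→H-ζ 15, R-ζ→H-γ 4  ⇒ total 50.
Compare {H-β, H-γ, H-ζ}: total 57.
Compare {H-δ, H-ε, H-ζ}: total 59.
No size-3 selection does better; minimum is 50.

50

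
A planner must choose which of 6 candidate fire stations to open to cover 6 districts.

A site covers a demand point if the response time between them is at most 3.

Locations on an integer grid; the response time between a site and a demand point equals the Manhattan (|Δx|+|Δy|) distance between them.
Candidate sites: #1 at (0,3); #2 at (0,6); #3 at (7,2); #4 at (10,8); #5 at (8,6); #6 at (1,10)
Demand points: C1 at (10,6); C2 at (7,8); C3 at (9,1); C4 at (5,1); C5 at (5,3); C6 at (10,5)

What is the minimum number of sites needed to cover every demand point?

Coverage sets (demand points within 3 of each site):
  #1: {}
  #2: {}
  #3: {C3, C4, C5}
  #4: {C1, C2, C6}
  #5: {C1, C2, C6}
  #6: {}
No single site covers all 6 demand points.
But {#3, #4} covers everything, so the minimum is 2.

2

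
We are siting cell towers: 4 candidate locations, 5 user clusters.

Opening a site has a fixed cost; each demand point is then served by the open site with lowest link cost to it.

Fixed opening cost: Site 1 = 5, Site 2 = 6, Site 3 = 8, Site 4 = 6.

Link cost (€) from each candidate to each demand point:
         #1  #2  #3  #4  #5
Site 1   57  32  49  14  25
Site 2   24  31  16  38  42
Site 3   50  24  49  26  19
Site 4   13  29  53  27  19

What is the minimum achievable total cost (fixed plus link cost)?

Open {Site 1, Site 2, Site 4}: assign each demand point to its cheapest open site.
  #1→Site 4 13, #2→Site 4 29, #3→Site 2 16, #4→Site 1 14, #5→Site 4 19
  link cost 91, fixed 17 → total 108.
Compare {Site 1, Site 2, Site 3, Site 4}: link cost 86 + fixed 25 = 111.
Compare {Site 2, Site 4}: link cost 104 + fixed 12 = 116.
Compare {Site 1, Site 2, Site 3}: link cost 97 + fixed 19 = 116.
All other subsets cost ≥ 111. Minimum total cost: 108.

108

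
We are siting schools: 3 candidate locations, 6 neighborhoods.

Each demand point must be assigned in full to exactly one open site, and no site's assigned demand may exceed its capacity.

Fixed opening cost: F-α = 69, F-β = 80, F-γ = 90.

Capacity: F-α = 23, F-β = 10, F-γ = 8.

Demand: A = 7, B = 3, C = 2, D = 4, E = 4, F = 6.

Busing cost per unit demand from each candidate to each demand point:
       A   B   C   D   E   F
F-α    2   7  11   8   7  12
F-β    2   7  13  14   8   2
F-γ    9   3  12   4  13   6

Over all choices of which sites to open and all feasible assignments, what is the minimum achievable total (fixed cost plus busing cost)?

Open {F-α, F-β}; cheapest assignment that respects the capacities:
  F-α (cap 23, load 20): A, B, C, D, E — cost 7×2 + 3×7 + 2×11 + 4×8 + 4×7 = 117
  F-β (cap 10, load 6): F — cost 6×2 = 12
  Shipping 129, fixed 149 → total 278.
  Any other capacity-feasible assignment to {F-α, F-β} ships for at least 129.
Compare {F-α, F-γ}: its best feasible assignment gives total 312.
Compare {F-α, F-β, F-γ}: its best feasible assignment gives total 340.
Every other set of open sites that can feasibly serve all demand totals ≥ 312 even under its best assignment. Minimum: 278.

278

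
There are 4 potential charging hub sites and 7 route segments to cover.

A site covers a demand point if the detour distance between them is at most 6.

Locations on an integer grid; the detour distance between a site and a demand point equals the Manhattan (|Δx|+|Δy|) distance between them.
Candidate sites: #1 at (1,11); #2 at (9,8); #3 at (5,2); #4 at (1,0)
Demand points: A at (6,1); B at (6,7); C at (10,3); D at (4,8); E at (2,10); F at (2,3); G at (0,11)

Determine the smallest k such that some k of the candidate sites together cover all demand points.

Coverage sets (demand points within 6 of each site):
  #1: {D, E, G}
  #2: {B, C, D}
  #3: {A, B, C, F}
  #4: {A, F}
No single site covers all 7 demand points.
But {#1, #3} covers everything, so the minimum is 2.

2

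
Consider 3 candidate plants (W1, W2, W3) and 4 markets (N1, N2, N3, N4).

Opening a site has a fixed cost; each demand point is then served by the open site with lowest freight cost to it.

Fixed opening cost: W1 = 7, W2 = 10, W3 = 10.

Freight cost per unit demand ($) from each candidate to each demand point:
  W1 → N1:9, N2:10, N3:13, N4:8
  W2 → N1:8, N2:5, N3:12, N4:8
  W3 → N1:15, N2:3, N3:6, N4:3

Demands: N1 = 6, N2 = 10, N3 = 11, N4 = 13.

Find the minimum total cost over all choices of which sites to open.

Open {W2, W3}: assign each demand point to its cheapest open site.
  N1→W2 6×8=48, N2→W3 10×3=30, N3→W3 11×6=66, N4→W3 13×3=39
  freight cost 183, fixed 20 → total 203.
Compare {W1, W3}: freight cost 189 + fixed 17 = 206.
Compare {W1, W2, W3}: freight cost 183 + fixed 27 = 210.
Compare {W3}: freight cost 225 + fixed 10 = 235.
All other subsets cost ≥ 206. Minimum total cost: 203.

203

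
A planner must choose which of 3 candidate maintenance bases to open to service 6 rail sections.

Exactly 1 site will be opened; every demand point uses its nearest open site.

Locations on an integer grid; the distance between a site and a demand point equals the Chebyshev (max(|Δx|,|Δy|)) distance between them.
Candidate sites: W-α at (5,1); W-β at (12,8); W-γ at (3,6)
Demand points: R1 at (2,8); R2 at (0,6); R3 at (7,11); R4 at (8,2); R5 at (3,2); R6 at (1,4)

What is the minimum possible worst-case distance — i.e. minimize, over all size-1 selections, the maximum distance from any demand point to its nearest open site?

Open {W-γ}.
  Farthest demand point is R3 at distance 5 (to W-γ); all others are ≤ 5.
With {W-α} the worst case is 10.
With {W-β} the worst case is 12.
No size-1 selection achieves below 5.

5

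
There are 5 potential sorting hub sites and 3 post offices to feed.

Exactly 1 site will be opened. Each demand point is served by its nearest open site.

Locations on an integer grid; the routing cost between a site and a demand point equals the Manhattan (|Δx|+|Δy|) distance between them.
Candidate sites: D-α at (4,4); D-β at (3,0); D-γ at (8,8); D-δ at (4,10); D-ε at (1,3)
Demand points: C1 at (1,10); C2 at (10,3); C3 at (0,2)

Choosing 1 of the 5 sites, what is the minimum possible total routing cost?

18

Open {D-ε}.
  C1→D-ε 7, C2→D-ε 9, C3→D-ε 2  ⇒ total 18.
Compare {D-α}: total 22.
Compare {D-β}: total 27.
No size-1 selection does better; minimum is 18.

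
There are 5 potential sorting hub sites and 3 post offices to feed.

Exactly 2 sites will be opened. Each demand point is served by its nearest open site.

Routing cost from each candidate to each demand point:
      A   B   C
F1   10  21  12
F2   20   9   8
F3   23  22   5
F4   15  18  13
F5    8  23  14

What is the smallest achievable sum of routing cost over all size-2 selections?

Open {F2, F5}.
  A→F5 8, B→F2 9, C→F2 8  ⇒ total 25.
Compare {F1, F2}: total 27.
Compare {F2, F4}: total 32.
No size-2 selection does better; minimum is 25.

25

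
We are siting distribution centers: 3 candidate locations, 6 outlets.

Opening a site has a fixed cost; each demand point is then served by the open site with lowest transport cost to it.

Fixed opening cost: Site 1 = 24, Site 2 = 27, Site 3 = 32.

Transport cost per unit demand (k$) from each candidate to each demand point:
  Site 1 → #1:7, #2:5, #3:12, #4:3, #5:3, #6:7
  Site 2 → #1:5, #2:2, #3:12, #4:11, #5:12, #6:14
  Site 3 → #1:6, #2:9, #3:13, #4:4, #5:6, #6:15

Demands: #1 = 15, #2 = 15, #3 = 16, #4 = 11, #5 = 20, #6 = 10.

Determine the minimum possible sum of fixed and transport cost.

Open {Site 1, Site 2}: assign each demand point to its cheapest open site.
  #1→Site 2 15×5=75, #2→Site 2 15×2=30, #3→Site 1 16×12=192, #4→Site 1 11×3=33, #5→Site 1 20×3=60, #6→Site 1 10×7=70
  transport cost 460, fixed 51 → total 511.
Compare {Site 1, Site 2, Site 3}: transport cost 460 + fixed 83 = 543.
Compare {Site 1}: transport cost 535 + fixed 24 = 559.
Compare {Site 1, Site 3}: transport cost 520 + fixed 56 = 576.
All other subsets cost ≥ 543. Minimum total cost: 511.

511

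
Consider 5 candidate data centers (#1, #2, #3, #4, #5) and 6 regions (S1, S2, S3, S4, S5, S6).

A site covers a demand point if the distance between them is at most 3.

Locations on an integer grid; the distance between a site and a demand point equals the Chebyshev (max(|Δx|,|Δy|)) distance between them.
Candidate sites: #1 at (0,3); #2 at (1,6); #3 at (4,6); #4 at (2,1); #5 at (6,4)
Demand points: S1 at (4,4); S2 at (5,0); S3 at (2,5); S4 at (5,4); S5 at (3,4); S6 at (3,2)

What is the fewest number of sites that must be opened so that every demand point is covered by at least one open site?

2

Coverage sets (demand points within 3 of each site):
  #1: {S3, S5, S6}
  #2: {S1, S3, S5}
  #3: {S1, S3, S4, S5}
  #4: {S1, S2, S4, S5, S6}
  #5: {S1, S4, S5, S6}
No single site covers all 6 demand points.
But {#1, #4} covers everything, so the minimum is 2.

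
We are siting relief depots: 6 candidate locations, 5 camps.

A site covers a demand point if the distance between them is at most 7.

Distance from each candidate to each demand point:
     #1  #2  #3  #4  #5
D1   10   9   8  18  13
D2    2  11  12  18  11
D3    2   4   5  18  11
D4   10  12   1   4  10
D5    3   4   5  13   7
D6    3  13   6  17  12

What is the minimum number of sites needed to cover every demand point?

Coverage sets (demand points within 7 of each site):
  D1: {}
  D2: {#1}
  D3: {#1, #2, #3}
  D4: {#3, #4}
  D5: {#1, #2, #3, #5}
  D6: {#1, #3}
No single site covers all 5 demand points.
But {D4, D5} covers everything, so the minimum is 2.

2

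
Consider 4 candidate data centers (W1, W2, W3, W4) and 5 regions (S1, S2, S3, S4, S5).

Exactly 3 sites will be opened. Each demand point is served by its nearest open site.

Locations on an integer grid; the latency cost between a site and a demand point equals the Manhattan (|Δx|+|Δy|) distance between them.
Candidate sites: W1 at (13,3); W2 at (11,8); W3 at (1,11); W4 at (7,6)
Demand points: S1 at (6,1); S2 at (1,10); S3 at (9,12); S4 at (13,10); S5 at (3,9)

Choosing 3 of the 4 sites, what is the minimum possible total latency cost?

21

Open {W2, W3, W4}.
  S1→W4 6, S2→W3 1, S3→W2 6, S4→W2 4, S5→W3 4  ⇒ total 21.
Compare {W1, W2, W3}: total 24.
Compare {W1, W3, W4}: total 26.
No size-3 selection does better; minimum is 21.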